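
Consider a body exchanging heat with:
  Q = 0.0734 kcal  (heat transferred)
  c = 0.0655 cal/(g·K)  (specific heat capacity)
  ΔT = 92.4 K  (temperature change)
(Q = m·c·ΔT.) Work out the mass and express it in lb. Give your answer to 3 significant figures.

0.0267 lb

Solving Q = m·c·ΔT for m: m = Q/(c·ΔT).
Q = 0.0734 kcal = 307.1 J; c = 0.0655 cal/(g·K) = 274.1 J/(kg·K); ΔT = 92.4 K.
m = 0.01213 kg
0.01213 kg × (1 lb / 0.4536 kg) = 0.02674 lb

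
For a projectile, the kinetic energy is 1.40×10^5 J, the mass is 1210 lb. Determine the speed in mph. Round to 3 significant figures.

50.5 mph

Rearranging KE = ½mv² for v: v = √(2·KE/m).
KE = 1.40×10^5 J; m = 1210 lb = 548.8 kg.
v = 22.59 m/s
22.59 m/s × (1 mph / 0.4470 m/s) = 50.53 mph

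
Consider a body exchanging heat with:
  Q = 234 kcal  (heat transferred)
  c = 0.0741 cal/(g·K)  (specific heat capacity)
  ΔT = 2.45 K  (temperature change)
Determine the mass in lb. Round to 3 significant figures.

2840 lb

Rearranging Q = m·c·ΔT for m: m = Q/(c·ΔT).
Q = 234 kcal = 9.791×10^5 J; c = 0.0741 cal/(g·K) = 310.0 J/(kg·K); ΔT = 2.45 K.
m = 1289 kg
1289 kg × (1 lb / 0.4536 kg) = 2842 lb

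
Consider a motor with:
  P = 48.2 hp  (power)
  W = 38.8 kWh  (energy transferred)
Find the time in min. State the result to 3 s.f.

Rearranging P = W/t for t: t = W/P.
P = 48.2 hp = 35943 W; W = 38.8 kWh = 1.397×10^8 J.
t = 3886 s
3886 s × (1 min / 60.00 s) = 64.77 min

64.8 min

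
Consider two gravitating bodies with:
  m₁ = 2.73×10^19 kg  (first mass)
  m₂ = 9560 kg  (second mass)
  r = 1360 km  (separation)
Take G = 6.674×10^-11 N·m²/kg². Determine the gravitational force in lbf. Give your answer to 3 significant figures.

2.12 lbf

From Newton's law of gravitation: F = Gm₁m₂/r².
m₁ = 2.73×10^19 kg; m₂ = 9560 kg; r = 1360 km = 1.360×10^6 m; G = 6.674×10^-11 N·m²/kg².
F = 9.417 N
9.417 N × (1 lbf / 4.448 N) = 2.117 lbf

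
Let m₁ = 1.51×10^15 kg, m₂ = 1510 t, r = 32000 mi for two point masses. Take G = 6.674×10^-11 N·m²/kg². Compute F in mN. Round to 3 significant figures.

From Newton's law of gravitation: F = Gm₁m₂/r².
m₁ = 1.51×10^15 kg; m₂ = 1510 t = 1.510×10^6 kg; r = 32000 mi = 5.150×10^7 m; G = 6.674×10^-11 N·m²/kg².
F = 5.738×10^-5 N
5.738×10^-5 N × (1 mN / 0.001000 N) = 0.05738 mN

0.0574 mN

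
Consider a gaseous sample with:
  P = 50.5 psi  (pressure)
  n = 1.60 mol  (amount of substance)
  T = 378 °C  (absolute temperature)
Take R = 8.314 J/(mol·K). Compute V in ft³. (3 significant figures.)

From the ideal-gas law: V = nRT/P.
P = 50.5 psi = 3.482×10^5 Pa; n = 1.60 mol; T = 378 °C = 651.1 K; R = 8.314 J/(mol·K).
V = 0.02488 m³
0.02488 m³ × (1 ft³ / 0.02832 m³) = 0.8785 ft³

0.879 ft³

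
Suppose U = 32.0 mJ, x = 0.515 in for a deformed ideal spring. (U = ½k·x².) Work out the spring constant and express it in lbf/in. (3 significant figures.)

Rearranging: k = 2U/x².
U = 32.0 mJ = 0.03200 J; x = 0.515 in = 0.01308 m.
k = 374.0 N/m
374.0 N/m × (1 lbf/in / 175.1 N/m) = 2.136 lbf/in

2.14 lbf/in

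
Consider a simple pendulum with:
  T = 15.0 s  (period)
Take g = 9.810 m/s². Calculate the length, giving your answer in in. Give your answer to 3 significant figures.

Solving T = 2π√(L/g) for L: L = g·(T/2π)².
T = 15.0 s; g = 9.810 m/s².
L = 55.91 m
55.91 m × (1 in / 0.02540 m) = 2201 in

2200 in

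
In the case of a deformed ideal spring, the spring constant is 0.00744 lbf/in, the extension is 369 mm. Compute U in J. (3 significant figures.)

0.0887 J

Directly: U = ½kx².
k = 0.00744 lbf/in = 1.303 N/m; x = 369 mm = 0.3690 m.
U = 0.08871 J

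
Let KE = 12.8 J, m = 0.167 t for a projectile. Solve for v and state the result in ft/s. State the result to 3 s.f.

Rearranging KE = ½mv² for v: v = √(2·KE/m).
KE = 12.8 J; m = 0.167 t = 167.0 kg.
v = 0.3915 m/s
0.3915 m/s × (1 ft/s / 0.3048 m/s) = 1.285 ft/s

1.28 ft/s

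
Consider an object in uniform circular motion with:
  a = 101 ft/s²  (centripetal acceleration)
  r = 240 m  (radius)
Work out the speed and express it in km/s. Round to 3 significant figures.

0.0860 km/s

Solving a = v²/r for v: v = √(a·r).
a = 101 ft/s² = 30.78 m/s²; r = 240 m.
v = 85.96 m/s
85.96 m/s × (1 km/s / 1000 m/s) = 0.08596 km/s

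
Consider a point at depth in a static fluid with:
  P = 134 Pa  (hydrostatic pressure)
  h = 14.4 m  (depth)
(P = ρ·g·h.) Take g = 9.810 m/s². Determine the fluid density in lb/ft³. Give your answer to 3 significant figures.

Solving P = ρ·g·h for ρ: ρ = P/(g·h).
P = 134 Pa; h = 14.4 m; g = 9.810 m/s².
ρ = 0.9486 kg/m³
0.9486 kg/m³ × (1 lb/ft³ / 16.02 kg/m³) = 0.05922 lb/ft³

0.0592 lb/ft³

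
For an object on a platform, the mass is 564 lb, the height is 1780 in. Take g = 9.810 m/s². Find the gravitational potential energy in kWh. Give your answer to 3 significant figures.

Directly: PE = mgh.
m = 564 lb = 255.8 kg; h = 1780 in = 45.21 m; g = 9.810 m/s².
PE = 1.135×10^5 J  (the unit combination reduces to kg·m²/s² = J)
1.135×10^5 J × (1 kWh / 3.600×10^6 J) = 0.03152 kWh

0.0315 kWh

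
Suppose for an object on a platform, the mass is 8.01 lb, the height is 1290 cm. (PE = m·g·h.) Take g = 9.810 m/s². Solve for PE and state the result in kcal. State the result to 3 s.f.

PE is given directly by: PE = mgh.
m = 8.01 lb = 3.633 kg; h = 1290 cm = 12.90 m; g = 9.810 m/s².
PE = 459.8 J
459.8 J × (1 kcal / 4184 J) = 0.1099 kcal

0.110 kcal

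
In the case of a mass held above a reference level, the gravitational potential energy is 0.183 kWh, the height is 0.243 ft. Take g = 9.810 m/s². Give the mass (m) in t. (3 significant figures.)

Rearranging: m = PE/(g·h).
PE = 0.183 kWh = 6.588×10^5 J; h = 0.243 ft = 0.07407 m; g = 9.810 m/s².
m = 9.067×10^5 kg
9.067×10^5 kg × (1 t / 1000 kg) = 906.7 t

907 t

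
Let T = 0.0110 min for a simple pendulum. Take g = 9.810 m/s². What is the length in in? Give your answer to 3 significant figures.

Rearranging: L = g·(T/2π)².
T = 0.0110 min = 0.6600 s; g = 9.810 m/s².
L = 0.1082 m
0.1082 m × (1 in / 0.02540 m) = 4.262 in

4.26 in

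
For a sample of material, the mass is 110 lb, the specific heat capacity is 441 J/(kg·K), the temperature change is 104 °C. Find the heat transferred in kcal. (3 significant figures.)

Directly: Q = mcΔT.
m = 110 lb = 49.90 kg; c = 441 J/(kg·K); ΔT = 104 °C = 104.0 K.
Q = 2.288×10^6 J
2.288×10^6 J × (1 kcal / 4184 J) = 546.9 kcal

547 kcal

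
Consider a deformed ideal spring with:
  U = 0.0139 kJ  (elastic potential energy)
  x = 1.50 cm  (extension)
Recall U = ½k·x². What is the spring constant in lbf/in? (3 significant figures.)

706 lbf/in

Rearranging: k = 2U/x².
U = 0.0139 kJ = 13.90 J; x = 1.50 cm = 0.01500 m.
k = 1.236×10^5 N/m
1.236×10^5 N/m × (1 lbf/in / 175.1 N/m) = 705.5 lbf/in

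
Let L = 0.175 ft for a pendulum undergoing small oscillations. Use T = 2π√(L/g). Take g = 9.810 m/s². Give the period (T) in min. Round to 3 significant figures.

Directly: T = 2π√(L/g).
L = 0.175 ft = 0.05334 m; g = 9.810 m/s².
T = 0.4633 s
0.4633 s × (1 min / 60.00 s) = 0.007722 min

0.00772 min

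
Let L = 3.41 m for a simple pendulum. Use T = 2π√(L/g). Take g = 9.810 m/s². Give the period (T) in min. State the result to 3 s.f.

T is given directly by: T = 2π√(L/g).
L = 3.41 m; g = 9.810 m/s².
T = 3.704 s
3.704 s × (1 min / 60.00 s) = 0.06174 min

0.0617 min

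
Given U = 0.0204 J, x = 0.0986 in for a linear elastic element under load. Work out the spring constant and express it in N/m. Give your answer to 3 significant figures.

6500 N/m

Rearranging: k = 2U/x².
U = 0.0204 J; x = 0.0986 in = 0.002504 m.
k = 6505 N/m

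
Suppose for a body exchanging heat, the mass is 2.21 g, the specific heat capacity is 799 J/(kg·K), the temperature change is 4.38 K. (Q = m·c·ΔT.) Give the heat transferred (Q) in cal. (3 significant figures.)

1.85 cal

Q is given directly by: Q = mcΔT.
m = 2.21 g = 0.002210 kg; c = 799 J/(kg·K); ΔT = 4.38 K.
Q = 7.734 J  (the unit combination reduces to kg·m²/s² = J)
7.734 J × (1 cal / 4.184 J) = 1.849 cal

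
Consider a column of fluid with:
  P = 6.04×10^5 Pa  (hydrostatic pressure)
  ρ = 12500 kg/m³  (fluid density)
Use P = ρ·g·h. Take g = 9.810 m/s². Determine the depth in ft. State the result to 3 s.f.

16.2 ft

Solving P = ρ·g·h for h: h = P/(ρ·g).
P = 6.04×10^5 Pa; ρ = 12500 kg/m³; g = 9.810 m/s².
h = 4.926 m
4.926 m × (1 ft / 0.3048 m) = 16.16 ft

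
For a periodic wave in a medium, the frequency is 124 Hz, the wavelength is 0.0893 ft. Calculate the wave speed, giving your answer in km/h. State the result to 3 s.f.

12.2 km/h

Directly: v = fλ.
f = 124 Hz; λ = 0.0893 ft = 0.02722 m.
v = 3.375 m/s
3.375 m/s × (1 km/h / 0.2778 m/s) = 12.15 km/h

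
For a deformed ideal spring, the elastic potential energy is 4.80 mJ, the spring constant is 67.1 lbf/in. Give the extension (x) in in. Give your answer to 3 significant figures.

0.0356 in

Rearranging: x = √(2U/k).
U = 4.80 mJ = 0.004800 J; k = 67.1 lbf/in = 11751 N/m.
x = 9.039×10^-4 m
9.039×10^-4 m × (1 in / 0.02540 m) = 0.03558 in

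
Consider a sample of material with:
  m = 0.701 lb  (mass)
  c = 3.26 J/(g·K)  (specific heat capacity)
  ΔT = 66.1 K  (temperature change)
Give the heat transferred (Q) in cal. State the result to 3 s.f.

Q is given directly by: Q = mcΔT.
m = 0.701 lb = 0.3180 kg; c = 3.26 J/(g·K) = 3260 J/(kg·K); ΔT = 66.1 K.
Q = 68518 J
68518 J × (1 cal / 4.184 J) = 16376 cal

16400 cal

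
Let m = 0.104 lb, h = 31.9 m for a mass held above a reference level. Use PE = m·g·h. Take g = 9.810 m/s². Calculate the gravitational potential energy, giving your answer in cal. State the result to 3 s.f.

PE is given directly by: PE = mgh.
m = 0.104 lb = 0.04717 kg; h = 31.9 m; g = 9.810 m/s².
PE = 14.76 J
14.76 J × (1 cal / 4.184 J) = 3.528 cal

3.53 cal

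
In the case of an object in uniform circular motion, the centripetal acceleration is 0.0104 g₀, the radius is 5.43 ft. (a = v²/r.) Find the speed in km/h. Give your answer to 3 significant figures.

Solving a = v²/r for v: v = √(a·r).
a = 0.0104 g₀ = 0.1020 m/s²; r = 5.43 ft = 1.655 m.
v = 0.4109 m/s
0.4109 m/s × (1 km/h / 0.2778 m/s) = 1.479 km/h

1.48 km/h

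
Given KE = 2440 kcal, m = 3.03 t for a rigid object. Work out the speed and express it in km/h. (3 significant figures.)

Solving KE = ½mv² for v: v = √(2·KE/m).
KE = 2440 kcal = 1.021×10^7 J; m = 3.03 t = 3030 kg.
v = 82.09 m/s
82.09 m/s × (1 km/h / 0.2778 m/s) = 295.5 km/h

296 km/h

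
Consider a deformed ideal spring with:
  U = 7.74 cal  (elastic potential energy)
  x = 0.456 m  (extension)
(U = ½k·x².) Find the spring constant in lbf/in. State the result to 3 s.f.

Solving U = ½k·x² for k: k = 2U/x².
U = 7.74 cal = 32.38 J; x = 0.456 m.
k = 311.5 N/m
311.5 N/m × (1 lbf/in / 175.1 N/m) = 1.779 lbf/in

1.78 lbf/in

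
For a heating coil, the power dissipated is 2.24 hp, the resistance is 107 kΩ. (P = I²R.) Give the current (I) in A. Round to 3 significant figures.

0.125 A

Solving P = I²R for I: I = √(P/R).
P = 2.24 hp = 1670 W; R = 107 kΩ = 1.070×10^5 Ω.
I = 0.1249 A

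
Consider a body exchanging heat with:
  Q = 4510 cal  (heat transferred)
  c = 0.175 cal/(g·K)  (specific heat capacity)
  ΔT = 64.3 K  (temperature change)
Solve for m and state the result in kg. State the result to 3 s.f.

Rearranging Q = m·c·ΔT for m: m = Q/(c·ΔT).
Q = 4510 cal = 18870 J; c = 0.175 cal/(g·K) = 732.2 J/(kg·K); ΔT = 64.3 K.
m = 0.4008 kg

0.401 kg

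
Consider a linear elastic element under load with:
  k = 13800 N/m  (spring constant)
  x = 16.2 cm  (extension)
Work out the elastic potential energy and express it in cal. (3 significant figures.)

43.3 cal

U is given directly by: U = ½kx².
k = 13800 N/m; x = 16.2 cm = 0.1620 m.
U = 181.1 J
181.1 J × (1 cal / 4.184 J) = 43.28 cal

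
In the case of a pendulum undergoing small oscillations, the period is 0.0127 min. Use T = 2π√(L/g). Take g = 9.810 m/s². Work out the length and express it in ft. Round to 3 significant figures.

Solving T = 2π√(L/g) for L: L = g·(T/2π)².
T = 0.0127 min = 0.7620 s; g = 9.810 m/s².
L = 0.1443 m
0.1443 m × (1 ft / 0.3048 m) = 0.4734 ft

0.473 ft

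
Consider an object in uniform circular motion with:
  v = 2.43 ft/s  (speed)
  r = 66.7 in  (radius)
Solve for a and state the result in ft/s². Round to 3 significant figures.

1.06 ft/s²

a is given directly by: a = v²/r.
v = 2.43 ft/s = 0.7407 m/s; r = 66.7 in = 1.694 m.
a = 0.3238 m/s²
0.3238 m/s² × (1 ft/s² / 0.3048 m/s²) = 1.062 ft/s²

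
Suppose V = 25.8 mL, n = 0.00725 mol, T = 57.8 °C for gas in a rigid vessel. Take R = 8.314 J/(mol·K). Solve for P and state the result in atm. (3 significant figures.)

7.63 atm

From the ideal-gas law: P = nRT/V.
V = 25.8 mL = 2.580×10^-5 m³; n = 0.00725 mol; T = 57.8 °C = 330.9 K; R = 8.314 J/(mol·K).
P = 7.732×10^5 Pa  (the unit combination reduces to kg/(m·s²) = Pa)
7.732×10^5 Pa × (1 atm / 1.013×10^5 Pa) = 7.631 atm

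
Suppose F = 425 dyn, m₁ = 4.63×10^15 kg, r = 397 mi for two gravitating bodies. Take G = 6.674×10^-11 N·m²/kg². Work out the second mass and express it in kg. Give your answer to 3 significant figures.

5610 kg

Rearranging: m₂ = F·r²/(G·m₁).
F = 425 dyn = 0.004250 N; m₁ = 4.63×10^15 kg; r = 397 mi = 6.389×10^5 m; G = 6.674×10^-11 N·m²/kg².
m₂ = 5614 kg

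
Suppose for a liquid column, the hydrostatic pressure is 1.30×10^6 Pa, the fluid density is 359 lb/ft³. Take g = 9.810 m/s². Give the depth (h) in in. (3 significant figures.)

Rearranging: h = P/(ρ·g).
P = 1.30×10^6 Pa; ρ = 359 lb/ft³ = 5751 kg/m³; g = 9.810 m/s².
h = 23.04 m
23.04 m × (1 in / 0.02540 m) = 907.2 in

907 in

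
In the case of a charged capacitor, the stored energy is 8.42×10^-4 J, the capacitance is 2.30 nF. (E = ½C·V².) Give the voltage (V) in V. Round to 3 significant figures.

Rearranging E = ½C·V² for V: V = √(2E/C).
E = 8.42×10^-4 J; C = 2.30 nF = 2.300×10^-9 F.
V = 855.7 V

856 V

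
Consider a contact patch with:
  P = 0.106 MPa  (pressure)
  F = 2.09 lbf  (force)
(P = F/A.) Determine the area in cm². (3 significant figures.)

0.877 cm²

Rearranging: A = F/P.
P = 0.106 MPa = 1.060×10^5 Pa; F = 2.09 lbf = 9.297 N.
A = 8.771×10^-5 m²
8.771×10^-5 m² × (1 cm² / 1.000×10^-4 m²) = 0.8771 cm²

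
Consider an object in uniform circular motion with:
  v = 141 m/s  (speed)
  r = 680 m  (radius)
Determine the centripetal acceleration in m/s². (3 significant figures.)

Directly: a = v²/r.
v = 141 m/s; r = 680 m.
a = 29.24 m/s²

29.2 m/s²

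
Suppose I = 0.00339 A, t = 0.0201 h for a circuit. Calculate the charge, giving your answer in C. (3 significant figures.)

0.245 C

Directly: q = It.
I = 0.00339 A; t = 0.0201 h = 72.36 s.
q = 0.2453 C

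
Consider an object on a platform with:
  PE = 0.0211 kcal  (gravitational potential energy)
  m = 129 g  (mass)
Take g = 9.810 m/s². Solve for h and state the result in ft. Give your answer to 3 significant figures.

229 ft

Solving PE = m·g·h for h: h = PE/(m·g).
PE = 0.0211 kcal = 88.28 J; m = 129 g = 0.1290 kg; g = 9.810 m/s².
h = 69.76 m
69.76 m × (1 ft / 0.3048 m) = 228.9 ft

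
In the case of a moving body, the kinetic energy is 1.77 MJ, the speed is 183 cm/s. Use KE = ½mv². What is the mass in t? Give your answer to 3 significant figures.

1060 t

Rearranging KE = ½mv² for m: m = 2·KE/v².
KE = 1.77 MJ = 1.770×10^6 J; v = 183 cm/s = 1.830 m/s.
m = 1.057×10^6 kg
1.057×10^6 kg × (1 t / 1000 kg) = 1057 t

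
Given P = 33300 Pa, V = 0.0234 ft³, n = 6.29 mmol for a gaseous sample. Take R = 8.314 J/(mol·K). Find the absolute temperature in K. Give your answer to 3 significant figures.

422 K

Rearranging PV = nRT for T: T = PV/(nR).
P = 33300 Pa; V = 0.0234 ft³ = 6.626×10^-4 m³; n = 6.29 mmol = 0.006290 mol; R = 8.314 J/(mol·K).
T = 421.9 K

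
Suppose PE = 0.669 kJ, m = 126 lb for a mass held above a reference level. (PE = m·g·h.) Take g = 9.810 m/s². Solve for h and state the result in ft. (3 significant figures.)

Rearranging PE = m·g·h for h: h = PE/(m·g).
PE = 0.669 kJ = 669.0 J; m = 126 lb = 57.15 kg; g = 9.810 m/s².
h = 1.193 m
1.193 m × (1 ft / 0.3048 m) = 3.915 ft

3.91 ft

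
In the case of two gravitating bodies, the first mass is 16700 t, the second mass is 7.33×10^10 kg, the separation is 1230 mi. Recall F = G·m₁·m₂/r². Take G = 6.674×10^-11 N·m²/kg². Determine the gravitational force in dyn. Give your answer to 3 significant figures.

2.08 dyn

From Newton's law of gravitation: F = Gm₁m₂/r².
m₁ = 16700 t = 1.670×10^7 kg; m₂ = 7.33×10^10 kg; r = 1230 mi = 1.979×10^6 m; G = 6.674×10^-11 N·m²/kg².
F = 2.085×10^-5 N  (the unit combination reduces to kg·m/s² = N)
2.085×10^-5 N × (1 dyn / 1.000×10^-5 N) = 2.085 dyn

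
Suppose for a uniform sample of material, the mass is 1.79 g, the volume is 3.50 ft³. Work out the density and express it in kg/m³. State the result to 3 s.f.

0.0181 kg/m³

Directly: ρ = m/V.
m = 1.79 g = 0.001790 kg; V = 3.50 ft³ = 0.09911 m³.
ρ = 0.01806 kg/m³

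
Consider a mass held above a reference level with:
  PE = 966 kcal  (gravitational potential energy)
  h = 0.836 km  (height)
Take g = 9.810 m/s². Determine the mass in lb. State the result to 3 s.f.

Solving PE = m·g·h for m: m = PE/(g·h).
PE = 966 kcal = 4.042×10^6 J; h = 0.836 km = 836.0 m; g = 9.810 m/s².
m = 492.8 kg
492.8 kg × (1 lb / 0.4536 kg) = 1086 lb

1090 lb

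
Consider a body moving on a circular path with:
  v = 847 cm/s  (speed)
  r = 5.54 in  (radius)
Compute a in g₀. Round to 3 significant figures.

52.0 g₀

Directly: a = v²/r.
v = 847 cm/s = 8.470 m/s; r = 5.54 in = 0.1407 m.
a = 509.8 m/s²
509.8 m/s² × (1 g₀ / 9.807 m/s²) = 51.99 g₀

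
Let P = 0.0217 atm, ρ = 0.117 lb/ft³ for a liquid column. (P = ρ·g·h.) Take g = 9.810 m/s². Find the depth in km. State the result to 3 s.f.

0.120 km

Rearranging P = ρ·g·h for h: h = P/(ρ·g).
P = 0.0217 atm = 2199 Pa; ρ = 0.117 lb/ft³ = 1.874 kg/m³; g = 9.810 m/s².
h = 119.6 m
119.6 m × (1 km / 1000 m) = 0.1196 km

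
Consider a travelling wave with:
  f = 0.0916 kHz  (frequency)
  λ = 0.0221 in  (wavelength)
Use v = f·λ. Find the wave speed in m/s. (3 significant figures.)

0.0514 m/s

v is given directly by: v = fλ.
f = 0.0916 kHz = 91.60 Hz; λ = 0.0221 in = 5.613×10^-4 m.
v = 0.05142 m/s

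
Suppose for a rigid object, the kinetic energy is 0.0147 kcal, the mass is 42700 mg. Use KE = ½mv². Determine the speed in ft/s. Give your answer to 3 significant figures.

176 ft/s

Solving KE = ½mv² for v: v = √(2·KE/m).
KE = 0.0147 kcal = 61.50 J; m = 42700 mg = 0.04270 kg.
v = 53.67 m/s
53.67 m/s × (1 ft/s / 0.3048 m/s) = 176.1 ft/s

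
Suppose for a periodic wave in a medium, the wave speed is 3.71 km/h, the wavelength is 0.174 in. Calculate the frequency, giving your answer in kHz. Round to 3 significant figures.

0.233 kHz

Rearranging v = f·λ for f: f = v/λ.
v = 3.71 km/h = 1.031 m/s; λ = 0.174 in = 0.004420 m.
f = 233.2 Hz
233.2 Hz × (1 kHz / 1000 Hz) = 0.2332 kHz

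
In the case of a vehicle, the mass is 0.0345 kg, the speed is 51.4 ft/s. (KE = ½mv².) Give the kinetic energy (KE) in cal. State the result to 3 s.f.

1.01 cal

KE is given directly by: KE = ½mv².
m = 0.0345 kg; v = 51.4 ft/s = 15.67 m/s.
KE = 4.234 J
4.234 J × (1 cal / 4.184 J) = 1.012 cal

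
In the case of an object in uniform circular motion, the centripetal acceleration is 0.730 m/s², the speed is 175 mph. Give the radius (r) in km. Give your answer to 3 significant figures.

Solving a = v²/r for r: r = v²/a.
a = 0.730 m/s²; v = 175 mph = 78.23 m/s.
r = 8384 m
8384 m × (1 km / 1000 m) = 8.384 km

8.38 km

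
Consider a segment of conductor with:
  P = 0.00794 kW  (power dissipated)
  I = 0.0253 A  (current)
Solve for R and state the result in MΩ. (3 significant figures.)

Rearranging: R = P/I².
P = 0.00794 kW = 7.940 W; I = 0.0253 A.
R = 12405 Ω
12405 Ω × (1 MΩ / 1.000×10^6 Ω) = 0.01240 MΩ

0.0124 MΩ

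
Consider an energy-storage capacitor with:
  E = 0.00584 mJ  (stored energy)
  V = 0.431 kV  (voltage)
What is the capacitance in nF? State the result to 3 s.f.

0.0629 nF

Rearranging: C = 2E/V².
E = 0.00584 mJ = 5.840×10^-6 J; V = 0.431 kV = 431.0 V.
C = 6.288×10^-11 F
6.288×10^-11 F × (1 nF / 1.000×10^-9 F) = 0.06288 nF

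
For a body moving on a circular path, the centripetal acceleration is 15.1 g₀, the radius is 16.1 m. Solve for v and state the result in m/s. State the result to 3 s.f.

48.8 m/s

Rearranging: v = √(a·r).
a = 15.1 g₀ = 148.1 m/s²; r = 16.1 m.
v = 48.83 m/s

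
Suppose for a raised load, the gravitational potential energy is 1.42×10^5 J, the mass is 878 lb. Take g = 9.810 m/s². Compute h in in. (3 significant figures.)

1430 in

Solving PE = m·g·h for h: h = PE/(m·g).
PE = 1.42×10^5 J; m = 878 lb = 398.3 kg; g = 9.810 m/s².
h = 36.35 m
36.35 m × (1 in / 0.02540 m) = 1431 in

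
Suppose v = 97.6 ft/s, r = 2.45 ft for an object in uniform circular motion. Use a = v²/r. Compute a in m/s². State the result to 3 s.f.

a is given directly by: a = v²/r.
v = 97.6 ft/s = 29.75 m/s; r = 2.45 ft = 0.7468 m.
a = 1185 m/s²

1190 m/s²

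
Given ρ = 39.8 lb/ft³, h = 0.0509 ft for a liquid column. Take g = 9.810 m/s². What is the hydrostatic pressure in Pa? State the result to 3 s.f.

97.0 Pa

Directly: P = ρgh.
ρ = 39.8 lb/ft³ = 637.5 kg/m³; h = 0.0509 ft = 0.01551 m; g = 9.810 m/s².
P = 97.03 Pa  (the unit combination reduces to kg/(m·s²) = Pa)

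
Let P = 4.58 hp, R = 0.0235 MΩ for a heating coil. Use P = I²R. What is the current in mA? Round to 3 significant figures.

381 mA

Rearranging: I = √(P/R).
P = 4.58 hp = 3415 W; R = 0.0235 MΩ = 23500 Ω.
I = 0.3812 A
0.3812 A × (1 mA / 0.001000 A) = 381.2 mA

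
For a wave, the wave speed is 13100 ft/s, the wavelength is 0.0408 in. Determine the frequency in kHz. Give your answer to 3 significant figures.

Solving v = f·λ for f: f = v/λ.
v = 13100 ft/s = 3993 m/s; λ = 0.0408 in = 0.001036 m.
f = 3.853×10^6 Hz
3.853×10^6 Hz × (1 kHz / 1000 Hz) = 3853 kHz

3850 kHz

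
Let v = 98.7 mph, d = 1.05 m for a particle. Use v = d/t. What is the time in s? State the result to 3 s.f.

Rearranging v = d/t for t: t = d/v.
v = 98.7 mph = 44.12 m/s; d = 1.05 m.
t = 0.02380 s

0.0238 s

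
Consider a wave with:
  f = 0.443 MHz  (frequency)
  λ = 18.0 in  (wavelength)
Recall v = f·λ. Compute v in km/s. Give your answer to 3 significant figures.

203 km/s

Directly: v = fλ.
f = 0.443 MHz = 4.430×10^5 Hz; λ = 18.0 in = 0.4572 m.
v = 2.025×10^5 m/s
2.025×10^5 m/s × (1 km/s / 1000 m/s) = 202.5 km/s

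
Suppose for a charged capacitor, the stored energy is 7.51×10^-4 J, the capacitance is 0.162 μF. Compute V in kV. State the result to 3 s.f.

0.0963 kV

Rearranging E = ½C·V² for V: V = √(2E/C).
E = 7.51×10^-4 J; C = 0.162 μF = 1.620×10^-7 F.
V = 96.29 V
96.29 V × (1 kV / 1000 V) = 0.09629 kV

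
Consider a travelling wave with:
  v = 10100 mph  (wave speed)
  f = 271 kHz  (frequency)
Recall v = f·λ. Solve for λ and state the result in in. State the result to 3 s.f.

0.656 in

Solving v = f·λ for λ: λ = v/f.
v = 10100 mph = 4515 m/s; f = 271 kHz = 2.710×10^5 Hz.
λ = 0.01666 m
0.01666 m × (1 in / 0.02540 m) = 0.6559 in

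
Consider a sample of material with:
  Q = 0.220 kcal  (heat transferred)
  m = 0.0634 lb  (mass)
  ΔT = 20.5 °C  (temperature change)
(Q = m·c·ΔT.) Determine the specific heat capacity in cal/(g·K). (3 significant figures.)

Solving Q = m·c·ΔT for c: c = Q/(m·ΔT).
Q = 0.220 kcal = 920.5 J; m = 0.0634 lb = 0.02876 kg; ΔT = 20.5 °C = 20.50 K.
c = 1561 J/(kg·K)
1561 J/(kg·K) × (1 cal/(g·K) / 4184 J/(kg·K)) = 0.3732 cal/(g·K)

0.373 cal/(g·K)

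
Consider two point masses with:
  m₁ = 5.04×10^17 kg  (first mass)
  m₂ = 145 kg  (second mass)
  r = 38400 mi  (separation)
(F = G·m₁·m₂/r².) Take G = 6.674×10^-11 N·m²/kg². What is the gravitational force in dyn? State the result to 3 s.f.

0.128 dyn

F is given directly by: F = Gm₁m₂/r².
m₁ = 5.04×10^17 kg; m₂ = 145 kg; r = 38400 mi = 6.180×10^7 m; G = 6.674×10^-11 N·m²/kg².
F = 1.277×10^-6 N
1.277×10^-6 N × (1 dyn / 1.000×10^-5 N) = 0.1277 dyn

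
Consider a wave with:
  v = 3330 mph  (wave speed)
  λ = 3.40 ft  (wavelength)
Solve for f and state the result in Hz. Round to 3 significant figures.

1440 Hz

Solving v = f·λ for f: f = v/λ.
v = 3330 mph = 1489 m/s; λ = 3.40 ft = 1.036 m.
f = 1436 Hz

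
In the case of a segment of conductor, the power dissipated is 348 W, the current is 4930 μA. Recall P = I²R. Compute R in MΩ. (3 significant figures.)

14.3 MΩ

Rearranging P = I²R for R: R = P/I².
P = 348 W; I = 4930 μA = 0.004930 A.
R = 1.432×10^7 Ω
1.432×10^7 Ω × (1 MΩ / 1.000×10^6 Ω) = 14.32 MΩ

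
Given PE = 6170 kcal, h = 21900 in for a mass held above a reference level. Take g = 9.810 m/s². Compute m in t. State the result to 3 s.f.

4.73 t

Rearranging: m = PE/(g·h).
PE = 6170 kcal = 2.582×10^7 J; h = 21900 in = 556.3 m; g = 9.810 m/s².
m = 4731 kg
4731 kg × (1 t / 1000 kg) = 4.731 t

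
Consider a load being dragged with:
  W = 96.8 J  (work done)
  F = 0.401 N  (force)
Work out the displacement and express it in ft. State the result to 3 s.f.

Solving W = F·d for d: d = W/F.
W = 96.8 J; F = 0.401 N.
d = 241.4 m
241.4 m × (1 ft / 0.3048 m) = 792.0 ft

792 ft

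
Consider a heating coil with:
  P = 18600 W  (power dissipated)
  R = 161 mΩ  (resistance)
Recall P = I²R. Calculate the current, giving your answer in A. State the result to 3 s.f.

Rearranging: I = √(P/R).
P = 18600 W; R = 161 mΩ = 0.1610 Ω.
I = 339.9 A

340 A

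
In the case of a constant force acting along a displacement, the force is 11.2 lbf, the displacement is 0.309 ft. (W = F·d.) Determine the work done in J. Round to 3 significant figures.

Directly: W = F·d.
F = 11.2 lbf = 49.82 N; d = 0.309 ft = 0.09418 m.
W = 4.692 J  (the unit combination reduces to kg·m²/s² = J)

4.69 J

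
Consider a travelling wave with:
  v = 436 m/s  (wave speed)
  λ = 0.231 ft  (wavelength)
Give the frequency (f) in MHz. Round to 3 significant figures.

0.00619 MHz

Rearranging v = f·λ for f: f = v/λ.
v = 436 m/s; λ = 0.231 ft = 0.07041 m.
f = 6192 Hz
6192 Hz × (1 MHz / 1.000×10^6 Hz) = 0.006192 MHz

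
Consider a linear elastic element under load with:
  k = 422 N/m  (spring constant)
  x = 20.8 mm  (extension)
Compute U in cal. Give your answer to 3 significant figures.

0.0218 cal

Directly: U = ½kx².
k = 422 N/m; x = 20.8 mm = 0.02080 m.
U = 0.09129 J
0.09129 J × (1 cal / 4.184 J) = 0.02182 cal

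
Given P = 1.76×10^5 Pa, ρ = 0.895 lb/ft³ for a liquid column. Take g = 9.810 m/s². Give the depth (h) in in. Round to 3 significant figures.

Rearranging P = ρ·g·h for h: h = P/(ρ·g).
P = 1.76×10^5 Pa; ρ = 0.895 lb/ft³ = 14.34 kg/m³; g = 9.810 m/s².
h = 1251 m
1251 m × (1 in / 0.02540 m) = 49268 in

49300 in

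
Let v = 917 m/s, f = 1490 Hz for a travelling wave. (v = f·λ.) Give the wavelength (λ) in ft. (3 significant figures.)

Solving v = f·λ for λ: λ = v/f.
v = 917 m/s; f = 1490 Hz.
λ = 0.6154 m
0.6154 m × (1 ft / 0.3048 m) = 2.019 ft

2.02 ft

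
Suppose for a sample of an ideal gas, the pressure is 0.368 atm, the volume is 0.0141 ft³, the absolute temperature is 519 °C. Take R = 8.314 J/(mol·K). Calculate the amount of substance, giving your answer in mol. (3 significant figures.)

0.00226 mol

From the ideal-gas law: n = PV/(RT).
P = 0.368 atm = 37288 Pa; V = 0.0141 ft³ = 3.993×10^-4 m³; T = 519 °C = 792.1 K; R = 8.314 J/(mol·K).
n = 0.002261 mol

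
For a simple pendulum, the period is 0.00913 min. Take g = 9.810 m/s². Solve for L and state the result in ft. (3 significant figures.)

0.245 ft

Solving T = 2π√(L/g) for L: L = g·(T/2π)².
T = 0.00913 min = 0.5478 s; g = 9.810 m/s².
L = 0.07457 m
0.07457 m × (1 ft / 0.3048 m) = 0.2446 ft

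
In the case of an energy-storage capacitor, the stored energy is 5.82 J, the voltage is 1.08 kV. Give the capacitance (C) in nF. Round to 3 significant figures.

9980 nF

Rearranging E = ½C·V² for C: C = 2E/V².
E = 5.82 J; V = 1.08 kV = 1080 V.
C = 9.979×10^-6 F
9.979×10^-6 F × (1 nF / 1.000×10^-9 F) = 9979 nF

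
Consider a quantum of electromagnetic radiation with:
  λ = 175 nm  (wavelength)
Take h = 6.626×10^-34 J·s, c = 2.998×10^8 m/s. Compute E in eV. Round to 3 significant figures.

Directly: E = hc/λ.
λ = 175 nm = 1.750×10^-7 m; h = 6.626×10^-34 J·s; c = 2.998×10^8 m/s.
E = 1.135×10^-18 J  (the unit combination reduces to kg·m²/s² = J)
1.135×10^-18 J × (1 eV / 1.602×10^-19 J) = 7.085 eV

7.08 eV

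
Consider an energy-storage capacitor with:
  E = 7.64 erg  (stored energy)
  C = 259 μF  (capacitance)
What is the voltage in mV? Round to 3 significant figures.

Rearranging: V = √(2E/C).
E = 7.64 erg = 7.640×10^-7 J; C = 259 μF = 2.590×10^-4 F.
V = 0.07681 V  (the unit combination reduces to kg·m²/(A·s³) = V)
0.07681 V × (1 mV / 0.001000 V) = 76.81 mV

76.8 mV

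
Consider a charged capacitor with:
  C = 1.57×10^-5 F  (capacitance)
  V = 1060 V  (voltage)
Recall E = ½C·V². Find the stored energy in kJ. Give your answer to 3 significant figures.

Directly: E = ½CV².
C = 1.57×10^-5 F; V = 1060 V.
E = 8.820 J  (the unit combination reduces to kg·m²/s² = J)
8.820 J × (1 kJ / 1000 J) = 0.008820 kJ

0.00882 kJ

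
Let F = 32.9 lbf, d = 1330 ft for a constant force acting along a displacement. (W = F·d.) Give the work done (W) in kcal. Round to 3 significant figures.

W is given directly by: W = F·d.
F = 32.9 lbf = 146.3 N; d = 1330 ft = 405.4 m.
W = 59327 J
59327 J × (1 kcal / 4184 J) = 14.18 kcal

14.2 kcal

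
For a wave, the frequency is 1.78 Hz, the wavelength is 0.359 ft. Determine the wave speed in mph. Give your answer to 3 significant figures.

0.436 mph

v is given directly by: v = fλ.
f = 1.78 Hz; λ = 0.359 ft = 0.1094 m.
v = 0.1948 m/s
0.1948 m/s × (1 mph / 0.4470 m/s) = 0.4357 mph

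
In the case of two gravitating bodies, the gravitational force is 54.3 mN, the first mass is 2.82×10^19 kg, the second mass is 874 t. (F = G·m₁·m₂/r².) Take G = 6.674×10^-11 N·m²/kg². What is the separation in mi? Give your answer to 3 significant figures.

Rearranging: r = √(G·m₁m₂/F).
F = 54.3 mN = 0.05430 N; m₁ = 2.82×10^19 kg; m₂ = 874 t = 8.740×10^5 kg; G = 6.674×10^-11 N·m²/kg².
r = 1.740×10^8 m
1.740×10^8 m × (1 mi / 1609 m) = 1.081×10^5 mi

1.08×10^5 mi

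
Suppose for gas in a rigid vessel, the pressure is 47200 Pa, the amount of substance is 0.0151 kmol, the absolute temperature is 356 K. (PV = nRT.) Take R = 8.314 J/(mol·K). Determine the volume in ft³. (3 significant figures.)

33.4 ft³

Rearranging PV = nRT for V: V = nRT/P.
P = 47200 Pa; n = 0.0151 kmol = 15.10 mol; T = 356 K; R = 8.314 J/(mol·K).
V = 0.9469 m³
0.9469 m³ × (1 ft³ / 0.02832 m³) = 33.44 ft³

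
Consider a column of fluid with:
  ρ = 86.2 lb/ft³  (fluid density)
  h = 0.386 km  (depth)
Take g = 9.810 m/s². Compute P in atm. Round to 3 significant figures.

51.6 atm

Directly: P = ρgh.
ρ = 86.2 lb/ft³ = 1381 kg/m³; h = 0.386 km = 386.0 m; g = 9.810 m/s².
P = 5.229×10^6 Pa
5.229×10^6 Pa × (1 atm / 1.013×10^5 Pa) = 51.60 atm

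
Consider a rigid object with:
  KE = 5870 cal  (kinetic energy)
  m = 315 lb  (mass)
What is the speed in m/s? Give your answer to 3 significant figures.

18.5 m/s

Solving KE = ½mv² for v: v = √(2·KE/m).
KE = 5870 cal = 24560 J; m = 315 lb = 142.9 kg.
v = 18.54 m/s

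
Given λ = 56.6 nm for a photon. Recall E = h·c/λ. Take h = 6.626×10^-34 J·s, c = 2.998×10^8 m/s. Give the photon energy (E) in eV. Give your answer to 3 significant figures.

E is given directly by: E = hc/λ.
λ = 56.6 nm = 5.660×10^-8 m; h = 6.626×10^-34 J·s; c = 2.998×10^8 m/s.
E = 3.510×10^-18 J  (the unit combination reduces to kg·m²/s² = J)
3.510×10^-18 J × (1 eV / 1.602×10^-19 J) = 21.91 eV

21.9 eV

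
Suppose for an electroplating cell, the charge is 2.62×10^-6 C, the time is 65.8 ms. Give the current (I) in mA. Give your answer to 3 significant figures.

0.0398 mA

Rearranging q = I·t for I: I = q/t.
q = 2.62×10^-6 C; t = 65.8 ms = 0.06580 s.
I = 3.982×10^-5 A
3.982×10^-5 A × (1 mA / 0.001000 A) = 0.03982 mA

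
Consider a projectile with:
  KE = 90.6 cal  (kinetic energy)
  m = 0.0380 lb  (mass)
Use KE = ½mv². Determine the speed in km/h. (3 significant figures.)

755 km/h

Rearranging KE = ½mv² for v: v = √(2·KE/m).
KE = 90.6 cal = 379.1 J; m = 0.0380 lb = 0.01724 kg.
v = 209.7 m/s
209.7 m/s × (1 km/h / 0.2778 m/s) = 755.0 km/h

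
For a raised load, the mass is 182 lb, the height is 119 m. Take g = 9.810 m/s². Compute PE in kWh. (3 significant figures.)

PE is given directly by: PE = mgh.
m = 182 lb = 82.55 kg; h = 119 m; g = 9.810 m/s².
PE = 96372 J
96372 J × (1 kWh / 3.600×10^6 J) = 0.02677 kWh

0.0268 kWh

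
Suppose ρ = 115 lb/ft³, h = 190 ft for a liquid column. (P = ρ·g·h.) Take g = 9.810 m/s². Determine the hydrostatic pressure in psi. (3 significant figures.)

P is given directly by: P = ρgh.
ρ = 115 lb/ft³ = 1842 kg/m³; h = 190 ft = 57.91 m; g = 9.810 m/s².
P = 1.047×10^6 Pa  (the unit combination reduces to kg/(m·s²) = Pa)
1.047×10^6 Pa × (1 psi / 6895 Pa) = 151.8 psi

152 psi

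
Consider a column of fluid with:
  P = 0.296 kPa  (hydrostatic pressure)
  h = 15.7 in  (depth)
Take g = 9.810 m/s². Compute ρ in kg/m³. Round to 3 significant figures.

75.7 kg/m³

Rearranging: ρ = P/(g·h).
P = 0.296 kPa = 296.0 Pa; h = 15.7 in = 0.3988 m; g = 9.810 m/s².
ρ = 75.66 kg/m³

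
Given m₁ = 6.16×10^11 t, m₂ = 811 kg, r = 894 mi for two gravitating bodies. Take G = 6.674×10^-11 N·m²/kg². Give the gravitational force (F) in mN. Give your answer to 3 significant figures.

0.0161 mN

From Newton's law of gravitation: F = Gm₁m₂/r².
m₁ = 6.16×10^11 t = 6.160×10^14 kg; m₂ = 811 kg; r = 894 mi = 1.439×10^6 m; G = 6.674×10^-11 N·m²/kg².
F = 1.611×10^-5 N
1.611×10^-5 N × (1 mN / 0.001000 N) = 0.01611 mN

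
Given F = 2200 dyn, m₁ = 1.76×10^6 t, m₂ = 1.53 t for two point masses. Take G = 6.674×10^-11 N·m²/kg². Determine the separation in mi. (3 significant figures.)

Rearranging F = G·m₁·m₂/r² for r: r = √(G·m₁m₂/F).
F = 2200 dyn = 0.02200 N; m₁ = 1.76×10^6 t = 1.760×10^9 kg; m₂ = 1.53 t = 1530 kg; G = 6.674×10^-11 N·m²/kg².
r = 90.38 m
90.38 m × (1 mi / 1609 m) = 0.05616 mi

0.0562 mi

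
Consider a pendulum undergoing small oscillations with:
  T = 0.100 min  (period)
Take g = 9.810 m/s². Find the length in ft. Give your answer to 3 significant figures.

Solving T = 2π√(L/g) for L: L = g·(T/2π)².
T = 0.100 min = 6.000 s; g = 9.810 m/s².
L = 8.946 m
8.946 m × (1 ft / 0.3048 m) = 29.35 ft

29.3 ft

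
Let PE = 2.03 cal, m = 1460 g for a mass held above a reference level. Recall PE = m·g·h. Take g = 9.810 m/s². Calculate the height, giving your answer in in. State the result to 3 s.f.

Solving PE = m·g·h for h: h = PE/(m·g).
PE = 2.03 cal = 8.494 J; m = 1460 g = 1.460 kg; g = 9.810 m/s².
h = 0.5930 m
0.5930 m × (1 in / 0.02540 m) = 23.35 in

23.3 in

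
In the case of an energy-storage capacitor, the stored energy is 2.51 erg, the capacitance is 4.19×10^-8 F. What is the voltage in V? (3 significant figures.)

3.46 V

Rearranging: V = √(2E/C).
E = 2.51 erg = 2.510×10^-7 J; C = 4.19×10^-8 F.
V = 3.461 V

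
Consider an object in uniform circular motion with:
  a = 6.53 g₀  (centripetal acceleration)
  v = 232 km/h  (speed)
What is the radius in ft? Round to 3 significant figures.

213 ft

Rearranging: r = v²/a.
a = 6.53 g₀ = 64.04 m/s²; v = 232 km/h = 64.44 m/s.
r = 64.85 m
64.85 m × (1 ft / 0.3048 m) = 212.8 ft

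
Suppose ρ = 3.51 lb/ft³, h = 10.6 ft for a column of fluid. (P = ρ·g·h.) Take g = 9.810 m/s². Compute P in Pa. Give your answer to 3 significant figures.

Directly: P = ρgh.
ρ = 3.51 lb/ft³ = 56.22 kg/m³; h = 10.6 ft = 3.231 m; g = 9.810 m/s².
P = 1782 Pa  (the unit combination reduces to kg/(m·s²) = Pa)

1780 Pa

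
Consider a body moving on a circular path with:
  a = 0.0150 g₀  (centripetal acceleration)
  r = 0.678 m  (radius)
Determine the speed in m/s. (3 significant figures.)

Solving a = v²/r for v: v = √(a·r).
a = 0.0150 g₀ = 0.1471 m/s²; r = 0.678 m.
v = 0.3158 m/s

0.316 m/s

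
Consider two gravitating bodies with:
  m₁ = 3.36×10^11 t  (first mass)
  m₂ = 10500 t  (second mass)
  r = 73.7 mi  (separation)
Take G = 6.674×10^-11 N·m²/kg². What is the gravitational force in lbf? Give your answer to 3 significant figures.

From Newton's law of gravitation: F = Gm₁m₂/r².
m₁ = 3.36×10^11 t = 3.360×10^14 kg; m₂ = 10500 t = 1.050×10^7 kg; r = 73.7 mi = 1.186×10^5 m; G = 6.674×10^-11 N·m²/kg².
F = 16.74 N
16.74 N × (1 lbf / 4.448 N) = 3.763 lbf

3.76 lbf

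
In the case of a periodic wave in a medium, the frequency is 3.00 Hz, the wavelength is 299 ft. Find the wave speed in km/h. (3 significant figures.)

984 km/h

Directly: v = fλ.
f = 3.00 Hz; λ = 299 ft = 91.14 m.
v = 273.4 m/s
273.4 m/s × (1 km/h / 0.2778 m/s) = 984.3 km/h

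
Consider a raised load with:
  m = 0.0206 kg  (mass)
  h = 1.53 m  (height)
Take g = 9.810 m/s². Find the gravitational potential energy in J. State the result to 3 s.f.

Directly: PE = mgh.
m = 0.0206 kg; h = 1.53 m; g = 9.810 m/s².
PE = 0.3092 J

0.309 J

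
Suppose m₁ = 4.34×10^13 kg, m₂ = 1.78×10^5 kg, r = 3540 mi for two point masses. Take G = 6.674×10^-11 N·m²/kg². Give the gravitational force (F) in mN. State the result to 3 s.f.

Directly: F = Gm₁m₂/r².
m₁ = 4.34×10^13 kg; m₂ = 1.78×10^5 kg; r = 3540 mi = 5.697×10^6 m; G = 6.674×10^-11 N·m²/kg².
F = 1.589×10^-5 N  (the unit combination reduces to kg·m/s² = N)
1.589×10^-5 N × (1 mN / 0.001000 N) = 0.01589 mN

0.0159 mN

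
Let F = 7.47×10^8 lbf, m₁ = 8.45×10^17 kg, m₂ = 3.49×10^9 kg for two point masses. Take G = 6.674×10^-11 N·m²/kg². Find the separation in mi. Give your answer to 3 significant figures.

Rearranging F = G·m₁·m₂/r² for r: r = √(G·m₁m₂/F).
F = 7.47×10^8 lbf = 3.323×10^9 N; m₁ = 8.45×10^17 kg; m₂ = 3.49×10^9 kg; G = 6.674×10^-11 N·m²/kg².
r = 7696 m
7696 m × (1 mi / 1609 m) = 4.782 mi

4.78 mi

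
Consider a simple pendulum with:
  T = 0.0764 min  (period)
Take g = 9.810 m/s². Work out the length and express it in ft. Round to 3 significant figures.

Solving T = 2π√(L/g) for L: L = g·(T/2π)².
T = 0.0764 min = 4.584 s; g = 9.810 m/s².
L = 5.222 m
5.222 m × (1 ft / 0.3048 m) = 17.13 ft

17.1 ft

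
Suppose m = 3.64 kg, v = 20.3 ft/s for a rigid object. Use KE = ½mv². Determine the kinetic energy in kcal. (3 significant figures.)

Directly: KE = ½mv².
m = 3.64 kg; v = 20.3 ft/s = 6.187 m/s.
KE = 69.68 J  (the unit combination reduces to kg·m²/s² = J)
69.68 J × (1 kcal / 4184 J) = 0.01665 kcal

0.0167 kcal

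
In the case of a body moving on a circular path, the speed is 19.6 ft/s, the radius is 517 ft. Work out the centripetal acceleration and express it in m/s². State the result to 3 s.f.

0.226 m/s²

Directly: a = v²/r.
v = 19.6 ft/s = 5.974 m/s; r = 517 ft = 157.6 m.
a = 0.2265 m/s²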